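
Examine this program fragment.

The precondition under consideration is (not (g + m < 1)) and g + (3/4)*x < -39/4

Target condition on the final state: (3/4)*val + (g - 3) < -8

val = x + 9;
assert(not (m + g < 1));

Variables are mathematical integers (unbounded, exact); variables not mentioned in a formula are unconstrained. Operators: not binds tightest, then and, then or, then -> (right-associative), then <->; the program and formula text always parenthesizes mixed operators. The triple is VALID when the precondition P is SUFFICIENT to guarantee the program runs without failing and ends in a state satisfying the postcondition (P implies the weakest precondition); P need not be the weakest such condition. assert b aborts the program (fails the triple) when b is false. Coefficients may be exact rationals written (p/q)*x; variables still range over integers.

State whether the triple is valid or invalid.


Working backward. After the program, the postcondition (3/4)*val + (g - 3) < -8 must hold; in canonical form it is g + (3/4)*val < -5.
Before assert not (m + g < 1): (not (g + m < 1)) and g + (3/4)*val < -5
Before val := x + 9: (not (g + m < 1)) and g + (3/4)*x < -47/4
The weakest precondition is (not (g + m < 1)) and g + (3/4)*x < -47/4.
Check whether (not (g + m < 1)) and g + (3/4)*x < -39/4 implies it.
Countermodel: at the initial state g = 2, m = -1, x = -16, the precondition holds but the weakest precondition fails.
Answer: invalid


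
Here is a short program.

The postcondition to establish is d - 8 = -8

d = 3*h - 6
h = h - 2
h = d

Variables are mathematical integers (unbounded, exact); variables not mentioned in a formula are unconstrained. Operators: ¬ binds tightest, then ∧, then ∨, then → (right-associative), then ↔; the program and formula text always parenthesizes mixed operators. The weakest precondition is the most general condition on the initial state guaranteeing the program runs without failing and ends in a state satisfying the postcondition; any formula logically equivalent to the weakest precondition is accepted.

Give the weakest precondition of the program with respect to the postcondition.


Working backward. After the program, the postcondition d - 8 = -8 must hold; in canonical form it is d = 0.
Before h := d: d = 0
Before h := h - 2: d = 0
Before d := 3*h - 6: 3*h = 6
Answer: WP = 3*h = 6


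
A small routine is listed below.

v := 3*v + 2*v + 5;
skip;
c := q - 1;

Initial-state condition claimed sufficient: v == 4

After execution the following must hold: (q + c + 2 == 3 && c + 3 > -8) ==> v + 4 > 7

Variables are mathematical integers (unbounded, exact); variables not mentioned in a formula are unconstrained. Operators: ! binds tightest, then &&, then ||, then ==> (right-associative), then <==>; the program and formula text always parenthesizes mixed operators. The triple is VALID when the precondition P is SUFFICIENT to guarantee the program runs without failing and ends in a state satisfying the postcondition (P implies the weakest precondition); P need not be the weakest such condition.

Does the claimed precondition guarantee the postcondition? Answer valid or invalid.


Working backward. After the program, the postcondition (q + c + 2 == 3 && c + 3 > -8) ==> v + 4 > 7 must hold; in canonical form it is (c + q == 1 && c > -11) ==> v > 3.
Before c := q - 1: (2*q == 2 && q > -10) ==> v > 3
Before skip: (2*q == 2 && q > -10) ==> v > 3
Before v := 3*v + 2*v + 5: (2*q == 2 && q > -10) ==> 5*v > -2
The weakest precondition is (2*q == 2 && q > -10) ==> 5*v > -2.
Check whether v == 4 implies it.
Every state satisfying the precondition satisfies the weakest precondition: the implication holds.
Answer: valid


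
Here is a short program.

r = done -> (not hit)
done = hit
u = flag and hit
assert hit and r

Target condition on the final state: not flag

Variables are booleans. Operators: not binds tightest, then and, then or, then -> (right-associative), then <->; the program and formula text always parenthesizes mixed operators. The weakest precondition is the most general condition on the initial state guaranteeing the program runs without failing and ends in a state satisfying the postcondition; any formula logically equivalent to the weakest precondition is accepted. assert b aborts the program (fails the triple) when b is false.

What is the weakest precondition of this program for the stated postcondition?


Working backward. After the program, not flag must hold.
Before assert hit and r: hit and r and (not flag)
Before u := flag and hit: hit and r and (not flag)
Before done := hit: hit and r and (not flag)
Before r := done -> (not hit): hit and (done -> (not hit)) and (not flag)
Answer: WP = hit and (done -> (not hit)) and (not flag)


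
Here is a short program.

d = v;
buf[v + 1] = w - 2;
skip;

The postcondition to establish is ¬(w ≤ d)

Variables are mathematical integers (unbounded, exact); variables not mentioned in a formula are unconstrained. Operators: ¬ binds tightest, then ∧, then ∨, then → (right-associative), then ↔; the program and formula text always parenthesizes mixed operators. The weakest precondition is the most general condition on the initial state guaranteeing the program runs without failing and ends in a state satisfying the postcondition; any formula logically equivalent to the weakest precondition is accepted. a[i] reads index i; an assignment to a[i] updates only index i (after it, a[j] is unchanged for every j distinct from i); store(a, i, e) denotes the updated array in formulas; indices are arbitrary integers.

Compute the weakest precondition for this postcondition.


Working backward. After the program, ¬(w ≤ d) must hold.
Before skip: ¬(w ≤ d)
Before buf[v + 1] := w - 2: ¬(w ≤ d)
Before d := v: ¬(w ≤ v)
Answer: WP = ¬(w ≤ v)


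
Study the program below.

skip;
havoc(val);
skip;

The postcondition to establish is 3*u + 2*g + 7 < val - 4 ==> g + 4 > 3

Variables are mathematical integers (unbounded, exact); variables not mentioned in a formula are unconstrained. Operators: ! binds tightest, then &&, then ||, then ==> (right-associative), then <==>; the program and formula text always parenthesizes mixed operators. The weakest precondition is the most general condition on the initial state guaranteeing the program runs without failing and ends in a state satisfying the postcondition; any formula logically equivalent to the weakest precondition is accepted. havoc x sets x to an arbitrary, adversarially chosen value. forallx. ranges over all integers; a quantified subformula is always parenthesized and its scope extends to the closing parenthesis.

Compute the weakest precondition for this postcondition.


Working backward. After the program, the postcondition 3*u + 2*g + 7 < val - 4 ==> g + 4 > 3 must hold; in canonical form it is 2*g + 3*u < val - 11 ==> g > -1.
Before skip: 2*g + 3*u < val - 11 ==> g > -1
Before havoc val: forall val_1. (2*g + 3*u < val_1 - 11 ==> g > -1)
Before skip: forall val_1. (2*g + 3*u < val_1 - 11 ==> g > -1)
Answer: WP = forall val_1. (2*g + 3*u < val_1 - 11 ==> g > -1)


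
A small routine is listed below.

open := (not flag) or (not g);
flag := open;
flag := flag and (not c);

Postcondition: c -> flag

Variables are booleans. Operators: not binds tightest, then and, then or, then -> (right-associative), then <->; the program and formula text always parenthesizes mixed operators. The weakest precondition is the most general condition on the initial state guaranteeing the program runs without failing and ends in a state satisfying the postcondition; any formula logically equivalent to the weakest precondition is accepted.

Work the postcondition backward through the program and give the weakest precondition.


Working backward. After the program, c -> flag must hold.
Before flag := flag and (not c): c -> (flag and (not c))
Before flag := open: c -> (open and (not c))
Before open := (not flag) or (not g): c -> (((not flag) or (not g)) and (not c))
Answer: WP = c -> (((not flag) or (not g)) and (not c))


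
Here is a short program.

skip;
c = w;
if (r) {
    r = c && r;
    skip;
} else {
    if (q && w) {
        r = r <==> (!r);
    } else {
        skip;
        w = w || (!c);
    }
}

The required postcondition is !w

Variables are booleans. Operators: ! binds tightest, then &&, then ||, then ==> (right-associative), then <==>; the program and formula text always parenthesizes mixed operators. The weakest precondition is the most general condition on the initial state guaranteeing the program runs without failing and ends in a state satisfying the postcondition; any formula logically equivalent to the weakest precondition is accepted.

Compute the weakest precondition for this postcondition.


Working backward. After the program, !w must hold.
Then branch requires !w; else branch requires ((q && w) ==> (!w)) && ((!(q && w)) ==> (!(w || (!c)))).
Before the if: (r ==> (!w)) && ((!r) ==> (((q && w) ==> (!w)) && ((!(q && w)) ==> (!(w || (!c))))))
Before c := w: (r ==> (!w)) && ((!r) ==> (((q && w) ==> (!w)) && q && w))
Before skip: (r ==> (!w)) && ((!r) ==> (((q && w) ==> (!w)) && q && w))
Answer: WP = (r ==> (!w)) && ((!r) ==> (((q && w) ==> (!w)) && q && w))


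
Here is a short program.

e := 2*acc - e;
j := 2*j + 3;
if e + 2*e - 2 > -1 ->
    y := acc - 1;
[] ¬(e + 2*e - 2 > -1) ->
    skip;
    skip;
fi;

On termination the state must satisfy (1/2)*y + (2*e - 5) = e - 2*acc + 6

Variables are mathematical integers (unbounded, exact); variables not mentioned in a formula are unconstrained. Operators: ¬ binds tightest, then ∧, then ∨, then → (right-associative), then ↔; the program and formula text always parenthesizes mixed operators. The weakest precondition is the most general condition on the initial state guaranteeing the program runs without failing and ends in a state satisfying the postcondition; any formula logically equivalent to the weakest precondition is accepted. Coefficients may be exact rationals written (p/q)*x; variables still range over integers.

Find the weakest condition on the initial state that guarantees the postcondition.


Working backward. After the program, the postcondition (1/2)*y + (2*e - 5) = e - 2*acc + 6 must hold; in canonical form it is 2*acc + e + (1/2)*y = 11.
Then branch requires (5/2)*acc + e = 23/2; else branch requires 2*acc + e + (1/2)*y = 11.
Before the if: (3*e > 1 → (5/2)*acc + e = 23/2) ∧ ((¬(3*e > 1)) → 2*acc + e + (1/2)*y = 11)
Before j := 2*j + 3: (3*e > 1 → (5/2)*acc + e = 23/2) ∧ ((¬(3*e > 1)) → 2*acc + e + (1/2)*y = 11)
Before e := 2*acc - e: (6*acc > 3*e + 1 → (9/2)*acc = e + 23/2) ∧ ((¬(6*acc > 3*e + 1)) → 4*acc + (1/2)*y = e + 11)
Answer: WP = (6*acc > 3*e + 1 → (9/2)*acc = e + 23/2) ∧ ((¬(6*acc > 3*e + 1)) → 4*acc + (1/2)*y = e + 11)


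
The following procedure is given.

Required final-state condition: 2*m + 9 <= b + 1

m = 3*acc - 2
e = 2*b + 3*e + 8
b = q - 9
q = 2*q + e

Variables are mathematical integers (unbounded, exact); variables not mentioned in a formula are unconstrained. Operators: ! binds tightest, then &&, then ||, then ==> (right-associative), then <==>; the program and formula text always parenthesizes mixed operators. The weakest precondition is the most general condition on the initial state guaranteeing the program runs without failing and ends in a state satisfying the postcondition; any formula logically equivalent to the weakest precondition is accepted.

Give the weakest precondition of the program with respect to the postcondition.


Working backward. After the program, the postcondition 2*m + 9 <= b + 1 must hold; in canonical form it is 2*m <= b - 8.
Before q := 2*q + e: 2*m <= b - 8
Before b := q - 9: 2*m <= q - 17
Before e := 2*b + 3*e + 8: 2*m <= q - 17
Before m := 3*acc - 2: 6*acc <= q - 13
Answer: WP = 6*acc <= q - 13


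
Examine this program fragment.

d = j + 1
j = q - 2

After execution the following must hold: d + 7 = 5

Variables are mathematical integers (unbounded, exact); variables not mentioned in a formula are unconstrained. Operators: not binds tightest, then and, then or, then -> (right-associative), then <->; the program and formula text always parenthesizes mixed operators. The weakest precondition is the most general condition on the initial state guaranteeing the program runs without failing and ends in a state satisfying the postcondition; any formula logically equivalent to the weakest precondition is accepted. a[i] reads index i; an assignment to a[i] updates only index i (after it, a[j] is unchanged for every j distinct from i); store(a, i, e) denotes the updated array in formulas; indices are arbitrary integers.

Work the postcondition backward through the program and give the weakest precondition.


Working backward. After the program, the postcondition d + 7 = 5 must hold; in canonical form it is d = -2.
Before j := q - 2: d = -2
Before d := j + 1: j = -3
Answer: WP = j = -3


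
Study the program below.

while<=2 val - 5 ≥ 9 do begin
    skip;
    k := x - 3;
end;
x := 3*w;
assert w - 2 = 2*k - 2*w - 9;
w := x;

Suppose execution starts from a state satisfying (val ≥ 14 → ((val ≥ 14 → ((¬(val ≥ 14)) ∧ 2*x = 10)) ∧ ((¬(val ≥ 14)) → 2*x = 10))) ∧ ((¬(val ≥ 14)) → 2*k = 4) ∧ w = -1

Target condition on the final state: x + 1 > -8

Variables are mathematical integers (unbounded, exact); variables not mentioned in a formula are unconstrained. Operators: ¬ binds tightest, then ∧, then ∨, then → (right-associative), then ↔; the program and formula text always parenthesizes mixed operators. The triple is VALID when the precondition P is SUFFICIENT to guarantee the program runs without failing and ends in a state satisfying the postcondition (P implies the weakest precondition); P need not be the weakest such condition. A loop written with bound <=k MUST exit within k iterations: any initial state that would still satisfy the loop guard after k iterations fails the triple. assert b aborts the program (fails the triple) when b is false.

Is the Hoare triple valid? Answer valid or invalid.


Working backward. After the program, the postcondition x + 1 > -8 must hold; in canonical form it is x > -9.
Before w := x: x > -9
Before assert w - 2 = 2*k - 2*w - 9: 3*w = 2*k - 7 ∧ x > -9
Before x := 3*w: 3*w = 2*k - 7 ∧ 3*w > -9
Before the loop (bound <=2), unroll the exhaustion recursion (WP_0 = exit-now case; WP_j = one more guarded iteration, up to j = 2):
  WP_0: (¬(val ≥ 14)) ∧ 3*w = 2*k - 7 ∧ 3*w > -9
  WP_1: (val ≥ 14 → ((¬(val ≥ 14)) ∧ 3*w = 2*x - 13 ∧ 3*w > -9)) ∧ ((¬(val ≥ 14)) → (3*w = 2*k - 7 ∧ 3*w > -9))
  WP_2: (val ≥ 14 → ((val ≥ 14 → ((¬(val ≥ 14)) ∧ 3*w = 2*x - 13 ∧ 3*w > -9)) ∧ ((¬(val ≥ 14)) → (3*w = 2*x - 13 ∧ 3*w > -9)))) ∧ ((¬(val ≥ 14)) → (3*w = 2*k - 7 ∧ 3*w > -9))
So before the loop: (val ≥ 14 → ((val ≥ 14 → ((¬(val ≥ 14)) ∧ 3*w = 2*x - 13 ∧ 3*w > -9)) ∧ ((¬(val ≥ 14)) → (3*w = 2*x - 13 ∧ 3*w > -9)))) ∧ ((¬(val ≥ 14)) → (3*w = 2*k - 7 ∧ 3*w > -9))
The weakest precondition is (val ≥ 14 → ((val ≥ 14 → ((¬(val ≥ 14)) ∧ 3*w = 2*x - 13 ∧ 3*w > -9)) ∧ ((¬(val ≥ 14)) → (3*w = 2*x - 13 ∧ 3*w > -9)))) ∧ ((¬(val ≥ 14)) → (3*w = 2*k - 7 ∧ 3*w > -9)).
Check whether (val ≥ 14 → ((val ≥ 14 → ((¬(val ≥ 14)) ∧ 2*x = 10)) ∧ ((¬(val ≥ 14)) → 2*x = 10))) ∧ ((¬(val ≥ 14)) → 2*k = 4) ∧ w = -1 implies it.
Every state satisfying the precondition satisfies the weakest precondition: the implication holds.
Answer: valid


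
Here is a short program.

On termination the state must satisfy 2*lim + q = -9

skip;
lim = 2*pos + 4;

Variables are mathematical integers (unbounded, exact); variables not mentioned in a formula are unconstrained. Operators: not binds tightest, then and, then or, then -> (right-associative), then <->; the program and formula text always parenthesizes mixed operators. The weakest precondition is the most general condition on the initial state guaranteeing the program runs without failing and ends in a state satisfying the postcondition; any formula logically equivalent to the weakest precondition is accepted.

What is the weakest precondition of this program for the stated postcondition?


Working backward. After the program, 2*lim + q = -9 must hold.
Before lim := 2*pos + 4: 4*pos + q = -17
Before skip: 4*pos + q = -17
Answer: WP = 4*pos + q = -17


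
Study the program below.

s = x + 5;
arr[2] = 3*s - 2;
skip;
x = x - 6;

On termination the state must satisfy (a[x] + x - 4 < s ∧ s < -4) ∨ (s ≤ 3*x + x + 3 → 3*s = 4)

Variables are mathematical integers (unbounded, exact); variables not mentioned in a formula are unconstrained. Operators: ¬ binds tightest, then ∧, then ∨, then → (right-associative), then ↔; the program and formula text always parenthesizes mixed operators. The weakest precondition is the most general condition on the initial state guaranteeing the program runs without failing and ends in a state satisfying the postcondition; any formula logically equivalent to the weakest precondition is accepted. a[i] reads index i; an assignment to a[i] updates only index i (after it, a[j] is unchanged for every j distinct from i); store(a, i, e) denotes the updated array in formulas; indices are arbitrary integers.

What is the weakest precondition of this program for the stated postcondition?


Working backward. After the program, the postcondition (a[x] + x - 4 < s ∧ s < -4) ∨ (s ≤ 3*x + x + 3 → 3*s = 4) must hold; in canonical form it is (a[x] + x < s + 4 ∧ s < -4) ∨ (s ≤ 4*x + 3 → 3*s = 4).
Before x := x - 6: (a[x - 6] + x < s + 10 ∧ s < -4) ∨ (s ≤ 4*x - 21 → 3*s = 4)
Before skip: (a[x - 6] + x < s + 10 ∧ s < -4) ∨ (s ≤ 4*x - 21 → 3*s = 4)
Before arr[2] := 3*s - 2: (a[x - 6] + x < s + 10 ∧ s < -4) ∨ (s ≤ 4*x - 21 → 3*s = 4)
Before s := x + 5: (a[x - 6] < 15 ∧ x < -9) ∨ (3*x ≥ 26 → 3*x = -11)
Answer: WP = (a[x - 6] < 15 ∧ x < -9) ∨ (3*x ≥ 26 → 3*x = -11)


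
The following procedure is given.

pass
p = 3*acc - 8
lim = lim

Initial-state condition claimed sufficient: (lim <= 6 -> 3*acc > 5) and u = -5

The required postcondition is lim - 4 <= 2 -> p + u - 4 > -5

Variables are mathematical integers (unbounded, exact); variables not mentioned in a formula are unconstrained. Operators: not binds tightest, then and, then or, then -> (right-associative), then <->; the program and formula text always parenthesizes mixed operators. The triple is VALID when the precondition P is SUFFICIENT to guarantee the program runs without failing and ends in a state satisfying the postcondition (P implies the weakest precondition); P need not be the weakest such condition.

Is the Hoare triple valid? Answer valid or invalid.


Working backward. After the program, the postcondition lim - 4 <= 2 -> p + u - 4 > -5 must hold; in canonical form it is lim <= 6 -> p + u > -1.
Before lim := lim: lim <= 6 -> p + u > -1
Before p := 3*acc - 8: lim <= 6 -> 3*acc + u > 7
Before skip: lim <= 6 -> 3*acc + u > 7
The weakest precondition is lim <= 6 -> 3*acc + u > 7.
Check whether (lim <= 6 -> 3*acc > 5) and u = -5 implies it.
Countermodel: at the initial state acc = 2, lim = 6, u = -5, the precondition holds but the weakest precondition fails.
Answer: invalid


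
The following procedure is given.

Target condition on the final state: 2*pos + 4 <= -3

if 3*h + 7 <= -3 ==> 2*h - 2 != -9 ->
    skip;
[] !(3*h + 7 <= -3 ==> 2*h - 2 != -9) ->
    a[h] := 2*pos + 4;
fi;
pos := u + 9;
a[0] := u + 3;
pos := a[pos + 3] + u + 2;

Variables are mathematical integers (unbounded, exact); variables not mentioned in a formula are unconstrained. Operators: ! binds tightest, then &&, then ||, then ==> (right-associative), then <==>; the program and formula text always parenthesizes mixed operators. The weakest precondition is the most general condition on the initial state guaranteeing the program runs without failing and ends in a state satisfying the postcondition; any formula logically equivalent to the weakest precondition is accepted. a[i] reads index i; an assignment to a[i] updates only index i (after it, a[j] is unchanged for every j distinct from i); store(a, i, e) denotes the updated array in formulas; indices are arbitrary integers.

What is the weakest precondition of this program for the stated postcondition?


Working backward. After the program, the postcondition 2*pos + 4 <= -3 must hold; in canonical form it is 2*pos <= -7.
Before pos := a[pos + 3] + u + 2: 2*a[pos + 3] + 2*u <= -11
Before a[0] := u + 3: 2*store(a, 0, u + 3)[pos + 3] + 2*u <= -11
Before pos := u + 9: 2*store(a, 0, u + 3)[u + 12] + 2*u <= -11
Then branch requires 2*store(a, 0, u + 3)[u + 12] + 2*u <= -11; else branch requires 2*store(store(a, h, 2*pos + 4), 0, u + 3)[u + 12] + 2*u <= -11.
Before the if: ((3*h <= -10 ==> 2*h != -7) ==> 2*store(a, 0, u + 3)[u + 12] + 2*u <= -11) && ((!(3*h <= -10 ==> 2*h != -7)) ==> 2*store(store(a, h, 2*pos + 4), 0, u + 3)[u + 12] + 2*u <= -11)
Answer: WP = ((3*h <= -10 ==> 2*h != -7) ==> 2*store(a, 0, u + 3)[u + 12] + 2*u <= -11) && ((!(3*h <= -10 ==> 2*h != -7)) ==> 2*store(store(a, h, 2*pos + 4), 0, u + 3)[u + 12] + 2*u <= -11)


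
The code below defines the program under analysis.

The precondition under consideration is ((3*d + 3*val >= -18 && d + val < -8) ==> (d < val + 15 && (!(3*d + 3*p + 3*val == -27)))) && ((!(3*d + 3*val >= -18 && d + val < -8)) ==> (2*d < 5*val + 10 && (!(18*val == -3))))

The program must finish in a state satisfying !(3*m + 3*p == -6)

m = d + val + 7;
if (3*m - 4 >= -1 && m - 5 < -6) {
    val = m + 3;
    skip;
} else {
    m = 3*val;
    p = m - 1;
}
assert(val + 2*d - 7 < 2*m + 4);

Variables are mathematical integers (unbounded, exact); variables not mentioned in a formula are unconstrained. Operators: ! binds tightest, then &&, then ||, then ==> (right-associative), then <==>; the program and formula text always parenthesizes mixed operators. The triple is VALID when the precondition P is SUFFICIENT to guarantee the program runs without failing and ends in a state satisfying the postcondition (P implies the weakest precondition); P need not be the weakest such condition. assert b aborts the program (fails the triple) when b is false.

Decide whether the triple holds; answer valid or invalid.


Working backward. After the program, !(3*m + 3*p == -6) must hold.
Before assert val + 2*d - 7 < 2*m + 4: 2*d + val < 2*m + 11 && (!(3*m + 3*p == -6))
Then branch requires 2*d < m + 8 && (!(3*m + 3*p == -6)); else branch requires 2*d < 5*val + 11 && (!(18*val == -3)).
Before the if: ((3*m >= 3 && m < -1) ==> (2*d < m + 8 && (!(3*m + 3*p == -6)))) && ((!(3*m >= 3 && m < -1)) ==> (2*d < 5*val + 11 && (!(18*val == -3))))
Before m := d + val + 7: ((3*d + 3*val >= -18 && d + val < -8) ==> (d < val + 15 && (!(3*d + 3*p + 3*val == -27)))) && ((!(3*d + 3*val >= -18 && d + val < -8)) ==> (2*d < 5*val + 11 && (!(18*val == -3))))
The weakest precondition is ((3*d + 3*val >= -18 && d + val < -8) ==> (d < val + 15 && (!(3*d + 3*p + 3*val == -27)))) && ((!(3*d + 3*val >= -18 && d + val < -8)) ==> (2*d < 5*val + 11 && (!(18*val == -3)))).
Check whether ((3*d + 3*val >= -18 && d + val < -8) ==> (d < val + 15 && (!(3*d + 3*p + 3*val == -27)))) && ((!(3*d + 3*val >= -18 && d + val < -8)) ==> (2*d < 5*val + 10 && (!(18*val == -3)))) implies it.
Every state satisfying the precondition satisfies the weakest precondition: the implication holds.
Answer: valid


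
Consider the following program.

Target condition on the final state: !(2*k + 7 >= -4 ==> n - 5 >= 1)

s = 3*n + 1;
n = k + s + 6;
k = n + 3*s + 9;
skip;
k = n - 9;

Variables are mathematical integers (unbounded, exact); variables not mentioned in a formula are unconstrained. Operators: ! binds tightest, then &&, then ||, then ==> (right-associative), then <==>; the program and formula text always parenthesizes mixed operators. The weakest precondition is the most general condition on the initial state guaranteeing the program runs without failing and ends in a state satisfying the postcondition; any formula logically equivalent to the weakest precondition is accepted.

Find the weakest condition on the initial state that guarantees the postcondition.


Working backward. After the program, the postcondition !(2*k + 7 >= -4 ==> n - 5 >= 1) must hold; in canonical form it is !(2*k >= -11 ==> n >= 6).
Before k := n - 9: !(2*n >= 7 ==> n >= 6)
Before skip: !(2*n >= 7 ==> n >= 6)
Before k := n + 3*s + 9: !(2*n >= 7 ==> n >= 6)
Before n := k + s + 6: !(2*k + 2*s >= -5 ==> k + s >= 0)
Before s := 3*n + 1: !(2*k + 6*n >= -7 ==> k + 3*n >= -1)
Answer: WP = !(2*k + 6*n >= -7 ==> k + 3*n >= -1)


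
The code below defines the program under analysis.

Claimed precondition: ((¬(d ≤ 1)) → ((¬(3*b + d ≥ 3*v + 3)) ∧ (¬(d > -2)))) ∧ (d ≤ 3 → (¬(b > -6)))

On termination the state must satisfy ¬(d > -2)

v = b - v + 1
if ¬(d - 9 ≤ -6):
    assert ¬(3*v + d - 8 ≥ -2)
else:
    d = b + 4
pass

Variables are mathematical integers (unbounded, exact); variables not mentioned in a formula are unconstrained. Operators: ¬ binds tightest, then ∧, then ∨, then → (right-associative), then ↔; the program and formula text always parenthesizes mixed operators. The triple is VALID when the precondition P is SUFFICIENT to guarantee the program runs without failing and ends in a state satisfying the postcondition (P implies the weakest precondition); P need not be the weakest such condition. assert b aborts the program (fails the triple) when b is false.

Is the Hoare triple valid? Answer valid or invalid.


Working backward. After the program, ¬(d > -2) must hold.
Before skip: ¬(d > -2)
Then branch requires (¬(d + 3*v ≥ 6)) ∧ (¬(d > -2)); else branch requires ¬(b > -6).
Before the if: ((¬(d ≤ 3)) → ((¬(d + 3*v ≥ 6)) ∧ (¬(d > -2)))) ∧ (d ≤ 3 → (¬(b > -6)))
Before v := b - v + 1: ((¬(d ≤ 3)) → ((¬(3*b + d ≥ 3*v + 3)) ∧ (¬(d > -2)))) ∧ (d ≤ 3 → (¬(b > -6)))
The weakest precondition is ((¬(d ≤ 3)) → ((¬(3*b + d ≥ 3*v + 3)) ∧ (¬(d > -2)))) ∧ (d ≤ 3 → (¬(b > -6))).
Check whether ((¬(d ≤ 1)) → ((¬(3*b + d ≥ 3*v + 3)) ∧ (¬(d > -2)))) ∧ (d ≤ 3 → (¬(b > -6))) implies it.
Every state satisfying the precondition satisfies the weakest precondition: the implication holds.
Answer: valid


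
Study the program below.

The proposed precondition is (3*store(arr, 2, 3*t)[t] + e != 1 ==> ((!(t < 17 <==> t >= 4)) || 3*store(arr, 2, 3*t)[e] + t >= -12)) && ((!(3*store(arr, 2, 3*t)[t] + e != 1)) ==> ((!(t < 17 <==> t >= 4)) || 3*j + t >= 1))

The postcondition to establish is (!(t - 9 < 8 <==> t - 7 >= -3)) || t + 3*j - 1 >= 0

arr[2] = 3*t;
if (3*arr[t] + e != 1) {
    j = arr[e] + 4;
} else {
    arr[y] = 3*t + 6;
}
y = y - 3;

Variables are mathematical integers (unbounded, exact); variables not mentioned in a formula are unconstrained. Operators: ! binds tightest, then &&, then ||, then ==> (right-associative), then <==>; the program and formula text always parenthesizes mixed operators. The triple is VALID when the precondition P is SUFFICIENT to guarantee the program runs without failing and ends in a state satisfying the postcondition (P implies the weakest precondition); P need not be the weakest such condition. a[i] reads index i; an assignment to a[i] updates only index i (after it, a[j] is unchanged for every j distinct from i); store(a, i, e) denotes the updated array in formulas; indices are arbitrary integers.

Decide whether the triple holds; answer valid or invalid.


Working backward. After the program, the postcondition (!(t - 9 < 8 <==> t - 7 >= -3)) || t + 3*j - 1 >= 0 must hold; in canonical form it is (!(t < 17 <==> t >= 4)) || 3*j + t >= 1.
Before y := y - 3: (!(t < 17 <==> t >= 4)) || 3*j + t >= 1
Then branch requires (!(t < 17 <==> t >= 4)) || 3*arr[e] + t >= -11; else branch requires (!(t < 17 <==> t >= 4)) || 3*j + t >= 1.
Before the if: (3*arr[t] + e != 1 ==> ((!(t < 17 <==> t >= 4)) || 3*arr[e] + t >= -11)) && ((!(3*arr[t] + e != 1)) ==> ((!(t < 17 <==> t >= 4)) || 3*j + t >= 1))
Before arr[2] := 3*t: (3*store(arr, 2, 3*t)[t] + e != 1 ==> ((!(t < 17 <==> t >= 4)) || 3*store(arr, 2, 3*t)[e] + t >= -11)) && ((!(3*store(arr, 2, 3*t)[t] + e != 1)) ==> ((!(t < 17 <==> t >= 4)) || 3*j + t >= 1))
The weakest precondition is (3*store(arr, 2, 3*t)[t] + e != 1 ==> ((!(t < 17 <==> t >= 4)) || 3*store(arr, 2, 3*t)[e] + t >= -11)) && ((!(3*store(arr, 2, 3*t)[t] + e != 1)) ==> ((!(t < 17 <==> t >= 4)) || 3*j + t >= 1)).
Check whether (3*store(arr, 2, 3*t)[t] + e != 1 ==> ((!(t < 17 <==> t >= 4)) || 3*store(arr, 2, 3*t)[e] + t >= -12)) && ((!(3*store(arr, 2, 3*t)[t] + e != 1)) ==> ((!(t < 17 <==> t >= 4)) || 3*j + t >= 1)) implies it.
Countermodel: at the initial state arr = {[-30152] = -6, [2] = 3, [6] = 0, elsewhere 3}, e = -30152, j = 0, t = 6, the precondition holds but the weakest precondition fails.
Answer: invalid


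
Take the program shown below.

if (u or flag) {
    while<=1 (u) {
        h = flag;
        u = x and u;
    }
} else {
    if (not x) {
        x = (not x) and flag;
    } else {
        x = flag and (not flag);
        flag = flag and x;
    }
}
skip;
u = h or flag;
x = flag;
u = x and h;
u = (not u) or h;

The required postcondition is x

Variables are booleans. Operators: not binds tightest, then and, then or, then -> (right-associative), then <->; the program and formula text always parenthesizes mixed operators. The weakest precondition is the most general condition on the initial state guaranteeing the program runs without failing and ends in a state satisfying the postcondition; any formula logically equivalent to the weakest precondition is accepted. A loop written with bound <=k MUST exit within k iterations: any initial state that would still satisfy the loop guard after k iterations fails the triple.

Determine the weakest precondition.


Working backward. After the program, x must hold.
Before u := (not u) or h: x
Before u := x and h: x
Before x := flag: flag
Before u := h or flag: flag
Before skip: flag
Then branch requires (u -> ((not (x and u)) and flag)) and ((not u) -> flag); else branch requires ((not x) -> flag) and (not x).
Before the if: ((u or flag) -> ((u -> ((not (x and u)) and flag)) and ((not u) -> flag))) and ((not (u or flag)) -> (((not x) -> flag) and (not x)))
Answer: WP = ((u or flag) -> ((u -> ((not (x and u)) and flag)) and ((not u) -> flag))) and ((not (u or flag)) -> (((not x) -> flag) and (not x)))


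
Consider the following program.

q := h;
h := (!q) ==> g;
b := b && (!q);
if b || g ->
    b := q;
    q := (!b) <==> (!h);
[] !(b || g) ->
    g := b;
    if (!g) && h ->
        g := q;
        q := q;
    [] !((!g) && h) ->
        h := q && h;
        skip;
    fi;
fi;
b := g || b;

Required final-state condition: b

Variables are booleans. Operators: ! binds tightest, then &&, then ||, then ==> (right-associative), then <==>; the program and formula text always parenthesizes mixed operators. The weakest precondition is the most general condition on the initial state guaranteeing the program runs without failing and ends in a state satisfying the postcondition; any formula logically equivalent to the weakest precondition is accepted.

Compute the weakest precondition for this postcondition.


Working backward. After the program, b must hold.
Before b := g || b: g || b
Then branch requires g || q; else branch requires (((!b) && h) ==> (q || b)) && ((!((!b) && h)) ==> b).
Before the if: ((b || g) ==> (g || q)) && ((!(b || g)) ==> ((((!b) && h) ==> (q || b)) && ((!((!b) && h)) ==> b)))
Before b := b && (!q): (((b && (!q)) || g) ==> (g || q)) && ((!((b && (!q)) || g)) ==> ((((!(b && (!q))) && h) ==> (q || (b && (!q)))) && ((!((!(b && (!q))) && h)) ==> (b && (!q)))))
Before h := (!q) ==> g: (((b && (!q)) || g) ==> (g || q)) && ((!((b && (!q)) || g)) ==> ((((!(b && (!q))) && ((!q) ==> g)) ==> (q || (b && (!q)))) && ((!((!(b && (!q))) && ((!q) ==> g))) ==> (b && (!q)))))
Before q := h: (((b && (!h)) || g) ==> (g || h)) && ((!((b && (!h)) || g)) ==> ((((!(b && (!h))) && ((!h) ==> g)) ==> (h || (b && (!h)))) && ((!((!(b && (!h))) && ((!h) ==> g))) ==> (b && (!h)))))
Answer: WP = (((b && (!h)) || g) ==> (g || h)) && ((!((b && (!h)) || g)) ==> ((((!(b && (!h))) && ((!h) ==> g)) ==> (h || (b && (!h)))) && ((!((!(b && (!h))) && ((!h) ==> g))) ==> (b && (!h)))))


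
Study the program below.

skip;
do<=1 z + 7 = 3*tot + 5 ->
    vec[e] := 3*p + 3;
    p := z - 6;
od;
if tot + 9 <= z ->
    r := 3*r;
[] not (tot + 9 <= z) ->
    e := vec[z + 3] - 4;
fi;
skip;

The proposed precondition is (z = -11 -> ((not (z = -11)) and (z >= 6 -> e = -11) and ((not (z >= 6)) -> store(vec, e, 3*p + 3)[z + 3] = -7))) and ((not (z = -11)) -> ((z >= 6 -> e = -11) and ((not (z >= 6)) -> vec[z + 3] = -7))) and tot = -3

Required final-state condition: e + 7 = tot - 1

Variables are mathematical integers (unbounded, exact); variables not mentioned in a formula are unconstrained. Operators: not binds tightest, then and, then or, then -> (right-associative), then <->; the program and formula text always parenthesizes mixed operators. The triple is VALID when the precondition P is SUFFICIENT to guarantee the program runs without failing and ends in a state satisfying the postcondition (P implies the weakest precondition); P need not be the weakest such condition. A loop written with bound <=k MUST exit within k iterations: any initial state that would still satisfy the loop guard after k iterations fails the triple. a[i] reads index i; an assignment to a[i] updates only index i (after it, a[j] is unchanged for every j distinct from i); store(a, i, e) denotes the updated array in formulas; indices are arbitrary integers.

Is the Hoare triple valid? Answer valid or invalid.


Working backward. After the program, the postcondition e + 7 = tot - 1 must hold; in canonical form it is e = tot - 8.
Before skip: e = tot - 8
Then branch requires e = tot - 8; else branch requires vec[z + 3] = tot - 4.
Before the if: (tot <= z - 9 -> e = tot - 8) and ((not (tot <= z - 9)) -> vec[z + 3] = tot - 4)
Before the loop (bound <=1), unroll the exhaustion recursion (WP_0 = exit-now case; WP_j = one more guarded iteration, up to j = 1):
  WP_0: (not (z = 3*tot - 2)) and (tot <= z - 9 -> e = tot - 8) and ((not (tot <= z - 9)) -> vec[z + 3] = tot - 4)
  WP_1: (z = 3*tot - 2 -> ((not (z = 3*tot - 2)) and (tot <= z - 9 -> e = tot - 8) and ((not (tot <= z - 9)) -> store(vec, e, 3*p + 3)[z + 3] = tot - 4))) and ((not (z = 3*tot - 2)) -> ((tot <= z - 9 -> e = tot - 8) and ((not (tot <= z - 9)) -> vec[z + 3] = tot - 4)))
So before the loop: (z = 3*tot - 2 -> ((not (z = 3*tot - 2)) and (tot <= z - 9 -> e = tot - 8) and ((not (tot <= z - 9)) -> store(vec, e, 3*p + 3)[z + 3] = tot - 4))) and ((not (z = 3*tot - 2)) -> ((tot <= z - 9 -> e = tot - 8) and ((not (tot <= z - 9)) -> vec[z + 3] = tot - 4)))
Before skip: (z = 3*tot - 2 -> ((not (z = 3*tot - 2)) and (tot <= z - 9 -> e = tot - 8) and ((not (tot <= z - 9)) -> store(vec, e, 3*p + 3)[z + 3] = tot - 4))) and ((not (z = 3*tot - 2)) -> ((tot <= z - 9 -> e = tot - 8) and ((not (tot <= z - 9)) -> vec[z + 3] = tot - 4)))
The weakest precondition is (z = 3*tot - 2 -> ((not (z = 3*tot - 2)) and (tot <= z - 9 -> e = tot - 8) and ((not (tot <= z - 9)) -> store(vec, e, 3*p + 3)[z + 3] = tot - 4))) and ((not (z = 3*tot - 2)) -> ((tot <= z - 9 -> e = tot - 8) and ((not (tot <= z - 9)) -> vec[z + 3] = tot - 4))).
Check whether (z = -11 -> ((not (z = -11)) and (z >= 6 -> e = -11) and ((not (z >= 6)) -> store(vec, e, 3*p + 3)[z + 3] = -7))) and ((not (z = -11)) -> ((z >= 6 -> e = -11) and ((not (z >= 6)) -> vec[z + 3] = -7))) and tot = -3 implies it.
Every state satisfying the precondition satisfies the weakest precondition: the implication holds.
Answer: valid


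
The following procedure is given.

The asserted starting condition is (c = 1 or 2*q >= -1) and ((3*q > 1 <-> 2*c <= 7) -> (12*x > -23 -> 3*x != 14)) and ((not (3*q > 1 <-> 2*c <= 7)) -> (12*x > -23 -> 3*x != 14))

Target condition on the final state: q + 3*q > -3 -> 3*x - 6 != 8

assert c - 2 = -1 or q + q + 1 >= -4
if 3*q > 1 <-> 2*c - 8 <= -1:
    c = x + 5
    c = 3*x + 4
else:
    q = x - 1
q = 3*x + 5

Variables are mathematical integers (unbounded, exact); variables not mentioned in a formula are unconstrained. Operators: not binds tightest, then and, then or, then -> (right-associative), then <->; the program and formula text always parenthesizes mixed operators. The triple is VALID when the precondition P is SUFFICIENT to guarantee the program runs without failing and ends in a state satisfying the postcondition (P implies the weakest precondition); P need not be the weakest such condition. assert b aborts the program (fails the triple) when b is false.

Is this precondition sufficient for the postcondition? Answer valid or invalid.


Working backward. After the program, the postcondition q + 3*q > -3 -> 3*x - 6 != 8 must hold; in canonical form it is 4*q > -3 -> 3*x != 14.
Before q := 3*x + 5: 12*x > -23 -> 3*x != 14
Then branch requires 12*x > -23 -> 3*x != 14; else branch requires 12*x > -23 -> 3*x != 14.
Before the if: ((3*q > 1 <-> 2*c <= 7) -> (12*x > -23 -> 3*x != 14)) and ((not (3*q > 1 <-> 2*c <= 7)) -> (12*x > -23 -> 3*x != 14))
Before assert c - 2 = -1 or q + q + 1 >= -4: (c = 1 or 2*q >= -5) and ((3*q > 1 <-> 2*c <= 7) -> (12*x > -23 -> 3*x != 14)) and ((not (3*q > 1 <-> 2*c <= 7)) -> (12*x > -23 -> 3*x != 14))
The weakest precondition is (c = 1 or 2*q >= -5) and ((3*q > 1 <-> 2*c <= 7) -> (12*x > -23 -> 3*x != 14)) and ((not (3*q > 1 <-> 2*c <= 7)) -> (12*x > -23 -> 3*x != 14)).
Check whether (c = 1 or 2*q >= -1) and ((3*q > 1 <-> 2*c <= 7) -> (12*x > -23 -> 3*x != 14)) and ((not (3*q > 1 <-> 2*c <= 7)) -> (12*x > -23 -> 3*x != 14)) implies it.
Every state satisfying the precondition satisfies the weakest precondition: the implication holds.
Answer: valid


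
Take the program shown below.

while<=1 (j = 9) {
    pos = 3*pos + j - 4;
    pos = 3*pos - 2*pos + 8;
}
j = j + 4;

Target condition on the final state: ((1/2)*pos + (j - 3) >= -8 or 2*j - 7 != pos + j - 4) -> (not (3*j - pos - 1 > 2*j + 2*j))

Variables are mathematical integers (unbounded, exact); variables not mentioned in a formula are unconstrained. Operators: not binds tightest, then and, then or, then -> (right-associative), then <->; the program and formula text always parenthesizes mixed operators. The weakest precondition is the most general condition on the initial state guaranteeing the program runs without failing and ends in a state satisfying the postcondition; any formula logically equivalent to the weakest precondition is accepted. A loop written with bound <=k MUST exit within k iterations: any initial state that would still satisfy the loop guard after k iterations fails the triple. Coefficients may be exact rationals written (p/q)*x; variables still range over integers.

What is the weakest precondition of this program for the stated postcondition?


Working backward. After the program, the postcondition ((1/2)*pos + (j - 3) >= -8 or 2*j - 7 != pos + j - 4) -> (not (3*j - pos - 1 > 2*j + 2*j)) must hold; in canonical form it is (j + (1/2)*pos >= -5 or j != pos + 3) -> (not (j + pos < -1)).
Before j := j + 4: (j + (1/2)*pos >= -9 or j != pos - 1) -> (not (j + pos < -5))
Before the loop (bound <=1), unroll the exhaustion recursion (WP_0 = exit-now case; WP_j = one more guarded iteration, up to j = 1):
  WP_0: (not (j = 9)) and ((j + (1/2)*pos >= -9 or j != pos - 1) -> (not (j + pos < -5)))
  WP_1: (j = 9 -> ((not (j = 9)) and (((3/2)*j + (3/2)*pos >= -11 or 3*pos != -3) -> (not (2*j + 3*pos < -9))))) and ((not (j = 9)) -> ((j + (1/2)*pos >= -9 or j != pos - 1) -> (not (j + pos < -5))))
So before the loop: (j = 9 -> ((not (j = 9)) and (((3/2)*j + (3/2)*pos >= -11 or 3*pos != -3) -> (not (2*j + 3*pos < -9))))) and ((not (j = 9)) -> ((j + (1/2)*pos >= -9 or j != pos - 1) -> (not (j + pos < -5))))
Answer: WP = (j = 9 -> ((not (j = 9)) and (((3/2)*j + (3/2)*pos >= -11 or 3*pos != -3) -> (not (2*j + 3*pos < -9))))) and ((not (j = 9)) -> ((j + (1/2)*pos >= -9 or j != pos - 1) -> (not (j + pos < -5))))


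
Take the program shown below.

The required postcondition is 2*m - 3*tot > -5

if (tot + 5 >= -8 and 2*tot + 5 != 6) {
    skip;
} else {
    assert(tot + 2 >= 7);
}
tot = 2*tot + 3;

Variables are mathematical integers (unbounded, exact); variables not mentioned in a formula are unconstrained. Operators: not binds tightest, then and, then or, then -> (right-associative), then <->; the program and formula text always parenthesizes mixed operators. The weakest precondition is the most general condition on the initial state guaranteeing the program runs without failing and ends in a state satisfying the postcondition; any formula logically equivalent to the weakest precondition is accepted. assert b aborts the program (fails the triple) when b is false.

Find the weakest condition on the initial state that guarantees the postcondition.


Working backward. After the program, the postcondition 2*m - 3*tot > -5 must hold; in canonical form it is 2*m > 3*tot - 5.
Before tot := 2*tot + 3: 2*m > 6*tot + 4
Then branch requires 2*m > 6*tot + 4; else branch requires tot >= 5 and 2*m > 6*tot + 4.
Before the if: ((tot >= -13 and 2*tot != 1) -> 2*m > 6*tot + 4) and ((not (tot >= -13 and 2*tot != 1)) -> (tot >= 5 and 2*m > 6*tot + 4))
Answer: WP = ((tot >= -13 and 2*tot != 1) -> 2*m > 6*tot + 4) and ((not (tot >= -13 and 2*tot != 1)) -> (tot >= 5 and 2*m > 6*tot + 4))
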